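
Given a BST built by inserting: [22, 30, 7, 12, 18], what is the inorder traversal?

Tree insertion order: [22, 30, 7, 12, 18]
Tree (level-order array): [22, 7, 30, None, 12, None, None, None, 18]
Inorder traversal: [7, 12, 18, 22, 30]


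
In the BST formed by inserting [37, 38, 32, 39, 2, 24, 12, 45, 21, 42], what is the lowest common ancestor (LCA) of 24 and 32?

Tree insertion order: [37, 38, 32, 39, 2, 24, 12, 45, 21, 42]
Tree (level-order array): [37, 32, 38, 2, None, None, 39, None, 24, None, 45, 12, None, 42, None, None, 21]
In a BST, the LCA of p=24, q=32 is the first node v on the
root-to-leaf path with p <= v <= q (go left if both < v, right if both > v).
Walk from root:
  at 37: both 24 and 32 < 37, go left
  at 32: 24 <= 32 <= 32, this is the LCA
LCA = 32


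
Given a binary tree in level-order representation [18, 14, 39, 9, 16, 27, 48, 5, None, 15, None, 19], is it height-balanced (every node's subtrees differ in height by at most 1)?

Tree (level-order array): [18, 14, 39, 9, 16, 27, 48, 5, None, 15, None, 19]
Definition: a tree is height-balanced if, at every node, |h(left) - h(right)| <= 1 (empty subtree has height -1).
Bottom-up per-node check:
  node 5: h_left=-1, h_right=-1, diff=0 [OK], height=0
  node 9: h_left=0, h_right=-1, diff=1 [OK], height=1
  node 15: h_left=-1, h_right=-1, diff=0 [OK], height=0
  node 16: h_left=0, h_right=-1, diff=1 [OK], height=1
  node 14: h_left=1, h_right=1, diff=0 [OK], height=2
  node 19: h_left=-1, h_right=-1, diff=0 [OK], height=0
  node 27: h_left=0, h_right=-1, diff=1 [OK], height=1
  node 48: h_left=-1, h_right=-1, diff=0 [OK], height=0
  node 39: h_left=1, h_right=0, diff=1 [OK], height=2
  node 18: h_left=2, h_right=2, diff=0 [OK], height=3
All nodes satisfy the balance condition.
Result: Balanced


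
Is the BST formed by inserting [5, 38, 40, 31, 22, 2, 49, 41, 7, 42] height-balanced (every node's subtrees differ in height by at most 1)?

Tree (level-order array): [5, 2, 38, None, None, 31, 40, 22, None, None, 49, 7, None, 41, None, None, None, None, 42]
Definition: a tree is height-balanced if, at every node, |h(left) - h(right)| <= 1 (empty subtree has height -1).
Bottom-up per-node check:
  node 2: h_left=-1, h_right=-1, diff=0 [OK], height=0
  node 7: h_left=-1, h_right=-1, diff=0 [OK], height=0
  node 22: h_left=0, h_right=-1, diff=1 [OK], height=1
  node 31: h_left=1, h_right=-1, diff=2 [FAIL (|1--1|=2 > 1)], height=2
  node 42: h_left=-1, h_right=-1, diff=0 [OK], height=0
  node 41: h_left=-1, h_right=0, diff=1 [OK], height=1
  node 49: h_left=1, h_right=-1, diff=2 [FAIL (|1--1|=2 > 1)], height=2
  node 40: h_left=-1, h_right=2, diff=3 [FAIL (|-1-2|=3 > 1)], height=3
  node 38: h_left=2, h_right=3, diff=1 [OK], height=4
  node 5: h_left=0, h_right=4, diff=4 [FAIL (|0-4|=4 > 1)], height=5
Node 31 violates the condition: |1 - -1| = 2 > 1.
Result: Not balanced


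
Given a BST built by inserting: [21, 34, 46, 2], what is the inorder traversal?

Tree insertion order: [21, 34, 46, 2]
Tree (level-order array): [21, 2, 34, None, None, None, 46]
Inorder traversal: [2, 21, 34, 46]


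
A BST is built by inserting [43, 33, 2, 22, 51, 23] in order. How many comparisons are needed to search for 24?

Search path for 24: 43 -> 33 -> 2 -> 22 -> 23
Found: False
Comparisons: 5


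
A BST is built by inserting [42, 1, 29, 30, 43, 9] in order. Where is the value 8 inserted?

Starting tree (level order): [42, 1, 43, None, 29, None, None, 9, 30]
Insertion path: 42 -> 1 -> 29 -> 9
Result: insert 8 as left child of 9
Final tree (level order): [42, 1, 43, None, 29, None, None, 9, 30, 8]


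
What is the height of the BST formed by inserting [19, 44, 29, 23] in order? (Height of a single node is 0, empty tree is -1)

Insertion order: [19, 44, 29, 23]
Tree (level-order array): [19, None, 44, 29, None, 23]
Compute height bottom-up (empty subtree = -1):
  height(23) = 1 + max(-1, -1) = 0
  height(29) = 1 + max(0, -1) = 1
  height(44) = 1 + max(1, -1) = 2
  height(19) = 1 + max(-1, 2) = 3
Height = 3


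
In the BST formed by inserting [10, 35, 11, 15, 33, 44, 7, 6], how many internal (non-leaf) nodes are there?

Tree built from: [10, 35, 11, 15, 33, 44, 7, 6]
Tree (level-order array): [10, 7, 35, 6, None, 11, 44, None, None, None, 15, None, None, None, 33]
Rule: An internal node has at least one child.
Per-node child counts:
  node 10: 2 child(ren)
  node 7: 1 child(ren)
  node 6: 0 child(ren)
  node 35: 2 child(ren)
  node 11: 1 child(ren)
  node 15: 1 child(ren)
  node 33: 0 child(ren)
  node 44: 0 child(ren)
Matching nodes: [10, 7, 35, 11, 15]
Count of internal (non-leaf) nodes: 5


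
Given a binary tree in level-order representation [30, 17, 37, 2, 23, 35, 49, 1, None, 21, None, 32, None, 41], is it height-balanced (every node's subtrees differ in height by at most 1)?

Tree (level-order array): [30, 17, 37, 2, 23, 35, 49, 1, None, 21, None, 32, None, 41]
Definition: a tree is height-balanced if, at every node, |h(left) - h(right)| <= 1 (empty subtree has height -1).
Bottom-up per-node check:
  node 1: h_left=-1, h_right=-1, diff=0 [OK], height=0
  node 2: h_left=0, h_right=-1, diff=1 [OK], height=1
  node 21: h_left=-1, h_right=-1, diff=0 [OK], height=0
  node 23: h_left=0, h_right=-1, diff=1 [OK], height=1
  node 17: h_left=1, h_right=1, diff=0 [OK], height=2
  node 32: h_left=-1, h_right=-1, diff=0 [OK], height=0
  node 35: h_left=0, h_right=-1, diff=1 [OK], height=1
  node 41: h_left=-1, h_right=-1, diff=0 [OK], height=0
  node 49: h_left=0, h_right=-1, diff=1 [OK], height=1
  node 37: h_left=1, h_right=1, diff=0 [OK], height=2
  node 30: h_left=2, h_right=2, diff=0 [OK], height=3
All nodes satisfy the balance condition.
Result: Balanced


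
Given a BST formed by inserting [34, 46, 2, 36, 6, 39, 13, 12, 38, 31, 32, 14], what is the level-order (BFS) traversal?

Tree insertion order: [34, 46, 2, 36, 6, 39, 13, 12, 38, 31, 32, 14]
Tree (level-order array): [34, 2, 46, None, 6, 36, None, None, 13, None, 39, 12, 31, 38, None, None, None, 14, 32]
BFS from the root, enqueuing left then right child of each popped node:
  queue [34] -> pop 34, enqueue [2, 46], visited so far: [34]
  queue [2, 46] -> pop 2, enqueue [6], visited so far: [34, 2]
  queue [46, 6] -> pop 46, enqueue [36], visited so far: [34, 2, 46]
  queue [6, 36] -> pop 6, enqueue [13], visited so far: [34, 2, 46, 6]
  queue [36, 13] -> pop 36, enqueue [39], visited so far: [34, 2, 46, 6, 36]
  queue [13, 39] -> pop 13, enqueue [12, 31], visited so far: [34, 2, 46, 6, 36, 13]
  queue [39, 12, 31] -> pop 39, enqueue [38], visited so far: [34, 2, 46, 6, 36, 13, 39]
  queue [12, 31, 38] -> pop 12, enqueue [none], visited so far: [34, 2, 46, 6, 36, 13, 39, 12]
  queue [31, 38] -> pop 31, enqueue [14, 32], visited so far: [34, 2, 46, 6, 36, 13, 39, 12, 31]
  queue [38, 14, 32] -> pop 38, enqueue [none], visited so far: [34, 2, 46, 6, 36, 13, 39, 12, 31, 38]
  queue [14, 32] -> pop 14, enqueue [none], visited so far: [34, 2, 46, 6, 36, 13, 39, 12, 31, 38, 14]
  queue [32] -> pop 32, enqueue [none], visited so far: [34, 2, 46, 6, 36, 13, 39, 12, 31, 38, 14, 32]
Result: [34, 2, 46, 6, 36, 13, 39, 12, 31, 38, 14, 32]


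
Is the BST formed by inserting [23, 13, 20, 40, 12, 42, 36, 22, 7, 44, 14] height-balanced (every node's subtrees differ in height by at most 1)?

Tree (level-order array): [23, 13, 40, 12, 20, 36, 42, 7, None, 14, 22, None, None, None, 44]
Definition: a tree is height-balanced if, at every node, |h(left) - h(right)| <= 1 (empty subtree has height -1).
Bottom-up per-node check:
  node 7: h_left=-1, h_right=-1, diff=0 [OK], height=0
  node 12: h_left=0, h_right=-1, diff=1 [OK], height=1
  node 14: h_left=-1, h_right=-1, diff=0 [OK], height=0
  node 22: h_left=-1, h_right=-1, diff=0 [OK], height=0
  node 20: h_left=0, h_right=0, diff=0 [OK], height=1
  node 13: h_left=1, h_right=1, diff=0 [OK], height=2
  node 36: h_left=-1, h_right=-1, diff=0 [OK], height=0
  node 44: h_left=-1, h_right=-1, diff=0 [OK], height=0
  node 42: h_left=-1, h_right=0, diff=1 [OK], height=1
  node 40: h_left=0, h_right=1, diff=1 [OK], height=2
  node 23: h_left=2, h_right=2, diff=0 [OK], height=3
All nodes satisfy the balance condition.
Result: Balanced


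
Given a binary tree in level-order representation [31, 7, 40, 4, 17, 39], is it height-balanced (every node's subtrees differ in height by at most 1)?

Tree (level-order array): [31, 7, 40, 4, 17, 39]
Definition: a tree is height-balanced if, at every node, |h(left) - h(right)| <= 1 (empty subtree has height -1).
Bottom-up per-node check:
  node 4: h_left=-1, h_right=-1, diff=0 [OK], height=0
  node 17: h_left=-1, h_right=-1, diff=0 [OK], height=0
  node 7: h_left=0, h_right=0, diff=0 [OK], height=1
  node 39: h_left=-1, h_right=-1, diff=0 [OK], height=0
  node 40: h_left=0, h_right=-1, diff=1 [OK], height=1
  node 31: h_left=1, h_right=1, diff=0 [OK], height=2
All nodes satisfy the balance condition.
Result: Balanced


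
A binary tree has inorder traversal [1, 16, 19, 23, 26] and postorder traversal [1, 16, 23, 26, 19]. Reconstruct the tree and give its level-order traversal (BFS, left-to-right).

Inorder:   [1, 16, 19, 23, 26]
Postorder: [1, 16, 23, 26, 19]
Algorithm: postorder visits root last, so walk postorder right-to-left;
each value is the root of the current inorder slice — split it at that
value, recurse on the right subtree first, then the left.
Recursive splits:
  root=19; inorder splits into left=[1, 16], right=[23, 26]
  root=26; inorder splits into left=[23], right=[]
  root=23; inorder splits into left=[], right=[]
  root=16; inorder splits into left=[1], right=[]
  root=1; inorder splits into left=[], right=[]
Reconstructed level-order: [19, 16, 26, 1, 23]


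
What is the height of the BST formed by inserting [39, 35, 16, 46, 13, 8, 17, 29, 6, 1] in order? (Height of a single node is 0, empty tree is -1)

Insertion order: [39, 35, 16, 46, 13, 8, 17, 29, 6, 1]
Tree (level-order array): [39, 35, 46, 16, None, None, None, 13, 17, 8, None, None, 29, 6, None, None, None, 1]
Compute height bottom-up (empty subtree = -1):
  height(1) = 1 + max(-1, -1) = 0
  height(6) = 1 + max(0, -1) = 1
  height(8) = 1 + max(1, -1) = 2
  height(13) = 1 + max(2, -1) = 3
  height(29) = 1 + max(-1, -1) = 0
  height(17) = 1 + max(-1, 0) = 1
  height(16) = 1 + max(3, 1) = 4
  height(35) = 1 + max(4, -1) = 5
  height(46) = 1 + max(-1, -1) = 0
  height(39) = 1 + max(5, 0) = 6
Height = 6


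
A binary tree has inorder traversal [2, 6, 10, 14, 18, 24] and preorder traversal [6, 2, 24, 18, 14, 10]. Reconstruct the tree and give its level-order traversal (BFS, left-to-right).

Inorder:  [2, 6, 10, 14, 18, 24]
Preorder: [6, 2, 24, 18, 14, 10]
Algorithm: preorder visits root first, so consume preorder in order;
for each root, split the current inorder slice at that value into
left-subtree inorder and right-subtree inorder, then recurse.
Recursive splits:
  root=6; inorder splits into left=[2], right=[10, 14, 18, 24]
  root=2; inorder splits into left=[], right=[]
  root=24; inorder splits into left=[10, 14, 18], right=[]
  root=18; inorder splits into left=[10, 14], right=[]
  root=14; inorder splits into left=[10], right=[]
  root=10; inorder splits into left=[], right=[]
Reconstructed level-order: [6, 2, 24, 18, 14, 10]


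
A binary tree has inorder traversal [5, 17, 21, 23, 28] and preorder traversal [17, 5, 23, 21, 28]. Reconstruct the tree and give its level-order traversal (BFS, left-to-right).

Inorder:  [5, 17, 21, 23, 28]
Preorder: [17, 5, 23, 21, 28]
Algorithm: preorder visits root first, so consume preorder in order;
for each root, split the current inorder slice at that value into
left-subtree inorder and right-subtree inorder, then recurse.
Recursive splits:
  root=17; inorder splits into left=[5], right=[21, 23, 28]
  root=5; inorder splits into left=[], right=[]
  root=23; inorder splits into left=[21], right=[28]
  root=21; inorder splits into left=[], right=[]
  root=28; inorder splits into left=[], right=[]
Reconstructed level-order: [17, 5, 23, 21, 28]


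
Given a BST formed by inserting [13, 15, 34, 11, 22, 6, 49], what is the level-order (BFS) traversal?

Tree insertion order: [13, 15, 34, 11, 22, 6, 49]
Tree (level-order array): [13, 11, 15, 6, None, None, 34, None, None, 22, 49]
BFS from the root, enqueuing left then right child of each popped node:
  queue [13] -> pop 13, enqueue [11, 15], visited so far: [13]
  queue [11, 15] -> pop 11, enqueue [6], visited so far: [13, 11]
  queue [15, 6] -> pop 15, enqueue [34], visited so far: [13, 11, 15]
  queue [6, 34] -> pop 6, enqueue [none], visited so far: [13, 11, 15, 6]
  queue [34] -> pop 34, enqueue [22, 49], visited so far: [13, 11, 15, 6, 34]
  queue [22, 49] -> pop 22, enqueue [none], visited so far: [13, 11, 15, 6, 34, 22]
  queue [49] -> pop 49, enqueue [none], visited so far: [13, 11, 15, 6, 34, 22, 49]
Result: [13, 11, 15, 6, 34, 22, 49]


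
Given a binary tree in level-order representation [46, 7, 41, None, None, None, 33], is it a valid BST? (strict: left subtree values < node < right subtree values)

Level-order array: [46, 7, 41, None, None, None, 33]
Validate using subtree bounds (lo, hi): at each node, require lo < value < hi,
then recurse left with hi=value and right with lo=value.
Preorder trace (stopping at first violation):
  at node 46 with bounds (-inf, +inf): OK
  at node 7 with bounds (-inf, 46): OK
  at node 41 with bounds (46, +inf): VIOLATION
Node 41 violates its bound: not (46 < 41 < +inf).
Result: Not a valid BST


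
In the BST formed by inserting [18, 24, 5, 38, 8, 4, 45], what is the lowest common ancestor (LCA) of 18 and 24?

Tree insertion order: [18, 24, 5, 38, 8, 4, 45]
Tree (level-order array): [18, 5, 24, 4, 8, None, 38, None, None, None, None, None, 45]
In a BST, the LCA of p=18, q=24 is the first node v on the
root-to-leaf path with p <= v <= q (go left if both < v, right if both > v).
Walk from root:
  at 18: 18 <= 18 <= 24, this is the LCA
LCA = 18


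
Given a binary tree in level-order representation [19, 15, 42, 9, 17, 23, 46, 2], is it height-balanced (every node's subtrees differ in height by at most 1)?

Tree (level-order array): [19, 15, 42, 9, 17, 23, 46, 2]
Definition: a tree is height-balanced if, at every node, |h(left) - h(right)| <= 1 (empty subtree has height -1).
Bottom-up per-node check:
  node 2: h_left=-1, h_right=-1, diff=0 [OK], height=0
  node 9: h_left=0, h_right=-1, diff=1 [OK], height=1
  node 17: h_left=-1, h_right=-1, diff=0 [OK], height=0
  node 15: h_left=1, h_right=0, diff=1 [OK], height=2
  node 23: h_left=-1, h_right=-1, diff=0 [OK], height=0
  node 46: h_left=-1, h_right=-1, diff=0 [OK], height=0
  node 42: h_left=0, h_right=0, diff=0 [OK], height=1
  node 19: h_left=2, h_right=1, diff=1 [OK], height=3
All nodes satisfy the balance condition.
Result: Balanced


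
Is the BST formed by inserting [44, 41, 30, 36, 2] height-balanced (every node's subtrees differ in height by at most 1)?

Tree (level-order array): [44, 41, None, 30, None, 2, 36]
Definition: a tree is height-balanced if, at every node, |h(left) - h(right)| <= 1 (empty subtree has height -1).
Bottom-up per-node check:
  node 2: h_left=-1, h_right=-1, diff=0 [OK], height=0
  node 36: h_left=-1, h_right=-1, diff=0 [OK], height=0
  node 30: h_left=0, h_right=0, diff=0 [OK], height=1
  node 41: h_left=1, h_right=-1, diff=2 [FAIL (|1--1|=2 > 1)], height=2
  node 44: h_left=2, h_right=-1, diff=3 [FAIL (|2--1|=3 > 1)], height=3
Node 41 violates the condition: |1 - -1| = 2 > 1.
Result: Not balanced


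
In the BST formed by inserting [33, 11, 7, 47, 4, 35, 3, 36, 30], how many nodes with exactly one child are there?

Tree built from: [33, 11, 7, 47, 4, 35, 3, 36, 30]
Tree (level-order array): [33, 11, 47, 7, 30, 35, None, 4, None, None, None, None, 36, 3]
Rule: These are nodes with exactly 1 non-null child.
Per-node child counts:
  node 33: 2 child(ren)
  node 11: 2 child(ren)
  node 7: 1 child(ren)
  node 4: 1 child(ren)
  node 3: 0 child(ren)
  node 30: 0 child(ren)
  node 47: 1 child(ren)
  node 35: 1 child(ren)
  node 36: 0 child(ren)
Matching nodes: [7, 4, 47, 35]
Count of nodes with exactly one child: 4


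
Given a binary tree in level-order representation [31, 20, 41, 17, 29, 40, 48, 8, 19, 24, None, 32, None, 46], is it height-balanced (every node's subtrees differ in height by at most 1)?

Tree (level-order array): [31, 20, 41, 17, 29, 40, 48, 8, 19, 24, None, 32, None, 46]
Definition: a tree is height-balanced if, at every node, |h(left) - h(right)| <= 1 (empty subtree has height -1).
Bottom-up per-node check:
  node 8: h_left=-1, h_right=-1, diff=0 [OK], height=0
  node 19: h_left=-1, h_right=-1, diff=0 [OK], height=0
  node 17: h_left=0, h_right=0, diff=0 [OK], height=1
  node 24: h_left=-1, h_right=-1, diff=0 [OK], height=0
  node 29: h_left=0, h_right=-1, diff=1 [OK], height=1
  node 20: h_left=1, h_right=1, diff=0 [OK], height=2
  node 32: h_left=-1, h_right=-1, diff=0 [OK], height=0
  node 40: h_left=0, h_right=-1, diff=1 [OK], height=1
  node 46: h_left=-1, h_right=-1, diff=0 [OK], height=0
  node 48: h_left=0, h_right=-1, diff=1 [OK], height=1
  node 41: h_left=1, h_right=1, diff=0 [OK], height=2
  node 31: h_left=2, h_right=2, diff=0 [OK], height=3
All nodes satisfy the balance condition.
Result: Balanced


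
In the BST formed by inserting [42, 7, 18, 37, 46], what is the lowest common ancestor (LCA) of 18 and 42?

Tree insertion order: [42, 7, 18, 37, 46]
Tree (level-order array): [42, 7, 46, None, 18, None, None, None, 37]
In a BST, the LCA of p=18, q=42 is the first node v on the
root-to-leaf path with p <= v <= q (go left if both < v, right if both > v).
Walk from root:
  at 42: 18 <= 42 <= 42, this is the LCA
LCA = 42


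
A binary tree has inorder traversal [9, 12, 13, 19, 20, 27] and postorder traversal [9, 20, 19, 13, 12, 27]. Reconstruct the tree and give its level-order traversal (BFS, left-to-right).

Inorder:   [9, 12, 13, 19, 20, 27]
Postorder: [9, 20, 19, 13, 12, 27]
Algorithm: postorder visits root last, so walk postorder right-to-left;
each value is the root of the current inorder slice — split it at that
value, recurse on the right subtree first, then the left.
Recursive splits:
  root=27; inorder splits into left=[9, 12, 13, 19, 20], right=[]
  root=12; inorder splits into left=[9], right=[13, 19, 20]
  root=13; inorder splits into left=[], right=[19, 20]
  root=19; inorder splits into left=[], right=[20]
  root=20; inorder splits into left=[], right=[]
  root=9; inorder splits into left=[], right=[]
Reconstructed level-order: [27, 12, 9, 13, 19, 20]


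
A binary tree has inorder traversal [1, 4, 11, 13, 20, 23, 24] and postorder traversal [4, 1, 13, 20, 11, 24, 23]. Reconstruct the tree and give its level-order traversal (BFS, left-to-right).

Inorder:   [1, 4, 11, 13, 20, 23, 24]
Postorder: [4, 1, 13, 20, 11, 24, 23]
Algorithm: postorder visits root last, so walk postorder right-to-left;
each value is the root of the current inorder slice — split it at that
value, recurse on the right subtree first, then the left.
Recursive splits:
  root=23; inorder splits into left=[1, 4, 11, 13, 20], right=[24]
  root=24; inorder splits into left=[], right=[]
  root=11; inorder splits into left=[1, 4], right=[13, 20]
  root=20; inorder splits into left=[13], right=[]
  root=13; inorder splits into left=[], right=[]
  root=1; inorder splits into left=[], right=[4]
  root=4; inorder splits into left=[], right=[]
Reconstructed level-order: [23, 11, 24, 1, 20, 4, 13]


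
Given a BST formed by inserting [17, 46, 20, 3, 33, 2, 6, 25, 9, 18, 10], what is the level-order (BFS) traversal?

Tree insertion order: [17, 46, 20, 3, 33, 2, 6, 25, 9, 18, 10]
Tree (level-order array): [17, 3, 46, 2, 6, 20, None, None, None, None, 9, 18, 33, None, 10, None, None, 25]
BFS from the root, enqueuing left then right child of each popped node:
  queue [17] -> pop 17, enqueue [3, 46], visited so far: [17]
  queue [3, 46] -> pop 3, enqueue [2, 6], visited so far: [17, 3]
  queue [46, 2, 6] -> pop 46, enqueue [20], visited so far: [17, 3, 46]
  queue [2, 6, 20] -> pop 2, enqueue [none], visited so far: [17, 3, 46, 2]
  queue [6, 20] -> pop 6, enqueue [9], visited so far: [17, 3, 46, 2, 6]
  queue [20, 9] -> pop 20, enqueue [18, 33], visited so far: [17, 3, 46, 2, 6, 20]
  queue [9, 18, 33] -> pop 9, enqueue [10], visited so far: [17, 3, 46, 2, 6, 20, 9]
  queue [18, 33, 10] -> pop 18, enqueue [none], visited so far: [17, 3, 46, 2, 6, 20, 9, 18]
  queue [33, 10] -> pop 33, enqueue [25], visited so far: [17, 3, 46, 2, 6, 20, 9, 18, 33]
  queue [10, 25] -> pop 10, enqueue [none], visited so far: [17, 3, 46, 2, 6, 20, 9, 18, 33, 10]
  queue [25] -> pop 25, enqueue [none], visited so far: [17, 3, 46, 2, 6, 20, 9, 18, 33, 10, 25]
Result: [17, 3, 46, 2, 6, 20, 9, 18, 33, 10, 25]


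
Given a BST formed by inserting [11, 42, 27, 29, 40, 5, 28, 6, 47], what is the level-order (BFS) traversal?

Tree insertion order: [11, 42, 27, 29, 40, 5, 28, 6, 47]
Tree (level-order array): [11, 5, 42, None, 6, 27, 47, None, None, None, 29, None, None, 28, 40]
BFS from the root, enqueuing left then right child of each popped node:
  queue [11] -> pop 11, enqueue [5, 42], visited so far: [11]
  queue [5, 42] -> pop 5, enqueue [6], visited so far: [11, 5]
  queue [42, 6] -> pop 42, enqueue [27, 47], visited so far: [11, 5, 42]
  queue [6, 27, 47] -> pop 6, enqueue [none], visited so far: [11, 5, 42, 6]
  queue [27, 47] -> pop 27, enqueue [29], visited so far: [11, 5, 42, 6, 27]
  queue [47, 29] -> pop 47, enqueue [none], visited so far: [11, 5, 42, 6, 27, 47]
  queue [29] -> pop 29, enqueue [28, 40], visited so far: [11, 5, 42, 6, 27, 47, 29]
  queue [28, 40] -> pop 28, enqueue [none], visited so far: [11, 5, 42, 6, 27, 47, 29, 28]
  queue [40] -> pop 40, enqueue [none], visited so far: [11, 5, 42, 6, 27, 47, 29, 28, 40]
Result: [11, 5, 42, 6, 27, 47, 29, 28, 40]


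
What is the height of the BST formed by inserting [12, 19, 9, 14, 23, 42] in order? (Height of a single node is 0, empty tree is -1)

Insertion order: [12, 19, 9, 14, 23, 42]
Tree (level-order array): [12, 9, 19, None, None, 14, 23, None, None, None, 42]
Compute height bottom-up (empty subtree = -1):
  height(9) = 1 + max(-1, -1) = 0
  height(14) = 1 + max(-1, -1) = 0
  height(42) = 1 + max(-1, -1) = 0
  height(23) = 1 + max(-1, 0) = 1
  height(19) = 1 + max(0, 1) = 2
  height(12) = 1 + max(0, 2) = 3
Height = 3


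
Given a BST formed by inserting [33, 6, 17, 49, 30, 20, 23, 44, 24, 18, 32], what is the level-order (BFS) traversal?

Tree insertion order: [33, 6, 17, 49, 30, 20, 23, 44, 24, 18, 32]
Tree (level-order array): [33, 6, 49, None, 17, 44, None, None, 30, None, None, 20, 32, 18, 23, None, None, None, None, None, 24]
BFS from the root, enqueuing left then right child of each popped node:
  queue [33] -> pop 33, enqueue [6, 49], visited so far: [33]
  queue [6, 49] -> pop 6, enqueue [17], visited so far: [33, 6]
  queue [49, 17] -> pop 49, enqueue [44], visited so far: [33, 6, 49]
  queue [17, 44] -> pop 17, enqueue [30], visited so far: [33, 6, 49, 17]
  queue [44, 30] -> pop 44, enqueue [none], visited so far: [33, 6, 49, 17, 44]
  queue [30] -> pop 30, enqueue [20, 32], visited so far: [33, 6, 49, 17, 44, 30]
  queue [20, 32] -> pop 20, enqueue [18, 23], visited so far: [33, 6, 49, 17, 44, 30, 20]
  queue [32, 18, 23] -> pop 32, enqueue [none], visited so far: [33, 6, 49, 17, 44, 30, 20, 32]
  queue [18, 23] -> pop 18, enqueue [none], visited so far: [33, 6, 49, 17, 44, 30, 20, 32, 18]
  queue [23] -> pop 23, enqueue [24], visited so far: [33, 6, 49, 17, 44, 30, 20, 32, 18, 23]
  queue [24] -> pop 24, enqueue [none], visited so far: [33, 6, 49, 17, 44, 30, 20, 32, 18, 23, 24]
Result: [33, 6, 49, 17, 44, 30, 20, 32, 18, 23, 24]


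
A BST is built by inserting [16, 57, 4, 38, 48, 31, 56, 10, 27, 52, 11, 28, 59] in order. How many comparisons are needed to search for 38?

Search path for 38: 16 -> 57 -> 38
Found: True
Comparisons: 3


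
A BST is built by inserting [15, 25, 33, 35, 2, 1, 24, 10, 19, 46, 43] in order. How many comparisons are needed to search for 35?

Search path for 35: 15 -> 25 -> 33 -> 35
Found: True
Comparisons: 4


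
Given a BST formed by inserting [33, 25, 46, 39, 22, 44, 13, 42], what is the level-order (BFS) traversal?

Tree insertion order: [33, 25, 46, 39, 22, 44, 13, 42]
Tree (level-order array): [33, 25, 46, 22, None, 39, None, 13, None, None, 44, None, None, 42]
BFS from the root, enqueuing left then right child of each popped node:
  queue [33] -> pop 33, enqueue [25, 46], visited so far: [33]
  queue [25, 46] -> pop 25, enqueue [22], visited so far: [33, 25]
  queue [46, 22] -> pop 46, enqueue [39], visited so far: [33, 25, 46]
  queue [22, 39] -> pop 22, enqueue [13], visited so far: [33, 25, 46, 22]
  queue [39, 13] -> pop 39, enqueue [44], visited so far: [33, 25, 46, 22, 39]
  queue [13, 44] -> pop 13, enqueue [none], visited so far: [33, 25, 46, 22, 39, 13]
  queue [44] -> pop 44, enqueue [42], visited so far: [33, 25, 46, 22, 39, 13, 44]
  queue [42] -> pop 42, enqueue [none], visited so far: [33, 25, 46, 22, 39, 13, 44, 42]
Result: [33, 25, 46, 22, 39, 13, 44, 42]


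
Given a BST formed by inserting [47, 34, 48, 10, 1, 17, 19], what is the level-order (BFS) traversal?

Tree insertion order: [47, 34, 48, 10, 1, 17, 19]
Tree (level-order array): [47, 34, 48, 10, None, None, None, 1, 17, None, None, None, 19]
BFS from the root, enqueuing left then right child of each popped node:
  queue [47] -> pop 47, enqueue [34, 48], visited so far: [47]
  queue [34, 48] -> pop 34, enqueue [10], visited so far: [47, 34]
  queue [48, 10] -> pop 48, enqueue [none], visited so far: [47, 34, 48]
  queue [10] -> pop 10, enqueue [1, 17], visited so far: [47, 34, 48, 10]
  queue [1, 17] -> pop 1, enqueue [none], visited so far: [47, 34, 48, 10, 1]
  queue [17] -> pop 17, enqueue [19], visited so far: [47, 34, 48, 10, 1, 17]
  queue [19] -> pop 19, enqueue [none], visited so far: [47, 34, 48, 10, 1, 17, 19]
Result: [47, 34, 48, 10, 1, 17, 19]


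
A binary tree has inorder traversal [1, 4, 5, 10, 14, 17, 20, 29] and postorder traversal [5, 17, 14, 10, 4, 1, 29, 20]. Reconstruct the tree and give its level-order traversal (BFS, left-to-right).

Inorder:   [1, 4, 5, 10, 14, 17, 20, 29]
Postorder: [5, 17, 14, 10, 4, 1, 29, 20]
Algorithm: postorder visits root last, so walk postorder right-to-left;
each value is the root of the current inorder slice — split it at that
value, recurse on the right subtree first, then the left.
Recursive splits:
  root=20; inorder splits into left=[1, 4, 5, 10, 14, 17], right=[29]
  root=29; inorder splits into left=[], right=[]
  root=1; inorder splits into left=[], right=[4, 5, 10, 14, 17]
  root=4; inorder splits into left=[], right=[5, 10, 14, 17]
  root=10; inorder splits into left=[5], right=[14, 17]
  root=14; inorder splits into left=[], right=[17]
  root=17; inorder splits into left=[], right=[]
  root=5; inorder splits into left=[], right=[]
Reconstructed level-order: [20, 1, 29, 4, 10, 5, 14, 17]


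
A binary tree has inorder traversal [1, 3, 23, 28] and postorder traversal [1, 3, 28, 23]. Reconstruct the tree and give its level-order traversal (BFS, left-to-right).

Inorder:   [1, 3, 23, 28]
Postorder: [1, 3, 28, 23]
Algorithm: postorder visits root last, so walk postorder right-to-left;
each value is the root of the current inorder slice — split it at that
value, recurse on the right subtree first, then the left.
Recursive splits:
  root=23; inorder splits into left=[1, 3], right=[28]
  root=28; inorder splits into left=[], right=[]
  root=3; inorder splits into left=[1], right=[]
  root=1; inorder splits into left=[], right=[]
Reconstructed level-order: [23, 3, 28, 1]


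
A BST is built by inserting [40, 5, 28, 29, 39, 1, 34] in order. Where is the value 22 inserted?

Starting tree (level order): [40, 5, None, 1, 28, None, None, None, 29, None, 39, 34]
Insertion path: 40 -> 5 -> 28
Result: insert 22 as left child of 28
Final tree (level order): [40, 5, None, 1, 28, None, None, 22, 29, None, None, None, 39, 34]


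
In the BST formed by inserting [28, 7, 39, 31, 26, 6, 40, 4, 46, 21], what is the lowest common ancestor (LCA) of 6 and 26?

Tree insertion order: [28, 7, 39, 31, 26, 6, 40, 4, 46, 21]
Tree (level-order array): [28, 7, 39, 6, 26, 31, 40, 4, None, 21, None, None, None, None, 46]
In a BST, the LCA of p=6, q=26 is the first node v on the
root-to-leaf path with p <= v <= q (go left if both < v, right if both > v).
Walk from root:
  at 28: both 6 and 26 < 28, go left
  at 7: 6 <= 7 <= 26, this is the LCA
LCA = 7


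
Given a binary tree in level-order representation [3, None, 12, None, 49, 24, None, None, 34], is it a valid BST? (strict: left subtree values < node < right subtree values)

Level-order array: [3, None, 12, None, 49, 24, None, None, 34]
Validate using subtree bounds (lo, hi): at each node, require lo < value < hi,
then recurse left with hi=value and right with lo=value.
Preorder trace (stopping at first violation):
  at node 3 with bounds (-inf, +inf): OK
  at node 12 with bounds (3, +inf): OK
  at node 49 with bounds (12, +inf): OK
  at node 24 with bounds (12, 49): OK
  at node 34 with bounds (24, 49): OK
No violation found at any node.
Result: Valid BST


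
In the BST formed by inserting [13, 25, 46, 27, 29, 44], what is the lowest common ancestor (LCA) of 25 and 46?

Tree insertion order: [13, 25, 46, 27, 29, 44]
Tree (level-order array): [13, None, 25, None, 46, 27, None, None, 29, None, 44]
In a BST, the LCA of p=25, q=46 is the first node v on the
root-to-leaf path with p <= v <= q (go left if both < v, right if both > v).
Walk from root:
  at 13: both 25 and 46 > 13, go right
  at 25: 25 <= 25 <= 46, this is the LCA
LCA = 25


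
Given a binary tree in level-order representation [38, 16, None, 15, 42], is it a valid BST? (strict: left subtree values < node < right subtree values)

Level-order array: [38, 16, None, 15, 42]
Validate using subtree bounds (lo, hi): at each node, require lo < value < hi,
then recurse left with hi=value and right with lo=value.
Preorder trace (stopping at first violation):
  at node 38 with bounds (-inf, +inf): OK
  at node 16 with bounds (-inf, 38): OK
  at node 15 with bounds (-inf, 16): OK
  at node 42 with bounds (16, 38): VIOLATION
Node 42 violates its bound: not (16 < 42 < 38).
Result: Not a valid BST


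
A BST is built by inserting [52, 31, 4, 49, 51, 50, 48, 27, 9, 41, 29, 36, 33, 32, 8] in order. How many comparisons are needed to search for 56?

Search path for 56: 52
Found: False
Comparisons: 1


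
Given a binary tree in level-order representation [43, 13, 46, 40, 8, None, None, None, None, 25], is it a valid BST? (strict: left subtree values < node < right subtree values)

Level-order array: [43, 13, 46, 40, 8, None, None, None, None, 25]
Validate using subtree bounds (lo, hi): at each node, require lo < value < hi,
then recurse left with hi=value and right with lo=value.
Preorder trace (stopping at first violation):
  at node 43 with bounds (-inf, +inf): OK
  at node 13 with bounds (-inf, 43): OK
  at node 40 with bounds (-inf, 13): VIOLATION
Node 40 violates its bound: not (-inf < 40 < 13).
Result: Not a valid BST


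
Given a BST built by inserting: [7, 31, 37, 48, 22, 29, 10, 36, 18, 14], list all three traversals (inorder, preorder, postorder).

Tree insertion order: [7, 31, 37, 48, 22, 29, 10, 36, 18, 14]
Tree (level-order array): [7, None, 31, 22, 37, 10, 29, 36, 48, None, 18, None, None, None, None, None, None, 14]
Inorder (L, root, R): [7, 10, 14, 18, 22, 29, 31, 36, 37, 48]
Preorder (root, L, R): [7, 31, 22, 10, 18, 14, 29, 37, 36, 48]
Postorder (L, R, root): [14, 18, 10, 29, 22, 36, 48, 37, 31, 7]


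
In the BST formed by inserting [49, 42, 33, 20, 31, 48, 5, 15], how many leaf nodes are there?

Tree built from: [49, 42, 33, 20, 31, 48, 5, 15]
Tree (level-order array): [49, 42, None, 33, 48, 20, None, None, None, 5, 31, None, 15]
Rule: A leaf has 0 children.
Per-node child counts:
  node 49: 1 child(ren)
  node 42: 2 child(ren)
  node 33: 1 child(ren)
  node 20: 2 child(ren)
  node 5: 1 child(ren)
  node 15: 0 child(ren)
  node 31: 0 child(ren)
  node 48: 0 child(ren)
Matching nodes: [15, 31, 48]
Count of leaf nodes: 3


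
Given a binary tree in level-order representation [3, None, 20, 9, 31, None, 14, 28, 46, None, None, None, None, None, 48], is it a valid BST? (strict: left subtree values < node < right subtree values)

Level-order array: [3, None, 20, 9, 31, None, 14, 28, 46, None, None, None, None, None, 48]
Validate using subtree bounds (lo, hi): at each node, require lo < value < hi,
then recurse left with hi=value and right with lo=value.
Preorder trace (stopping at first violation):
  at node 3 with bounds (-inf, +inf): OK
  at node 20 with bounds (3, +inf): OK
  at node 9 with bounds (3, 20): OK
  at node 14 with bounds (9, 20): OK
  at node 31 with bounds (20, +inf): OK
  at node 28 with bounds (20, 31): OK
  at node 46 with bounds (31, +inf): OK
  at node 48 with bounds (46, +inf): OK
No violation found at any node.
Result: Valid BST


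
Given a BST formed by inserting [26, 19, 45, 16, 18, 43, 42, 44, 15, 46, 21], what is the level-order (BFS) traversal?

Tree insertion order: [26, 19, 45, 16, 18, 43, 42, 44, 15, 46, 21]
Tree (level-order array): [26, 19, 45, 16, 21, 43, 46, 15, 18, None, None, 42, 44]
BFS from the root, enqueuing left then right child of each popped node:
  queue [26] -> pop 26, enqueue [19, 45], visited so far: [26]
  queue [19, 45] -> pop 19, enqueue [16, 21], visited so far: [26, 19]
  queue [45, 16, 21] -> pop 45, enqueue [43, 46], visited so far: [26, 19, 45]
  queue [16, 21, 43, 46] -> pop 16, enqueue [15, 18], visited so far: [26, 19, 45, 16]
  queue [21, 43, 46, 15, 18] -> pop 21, enqueue [none], visited so far: [26, 19, 45, 16, 21]
  queue [43, 46, 15, 18] -> pop 43, enqueue [42, 44], visited so far: [26, 19, 45, 16, 21, 43]
  queue [46, 15, 18, 42, 44] -> pop 46, enqueue [none], visited so far: [26, 19, 45, 16, 21, 43, 46]
  queue [15, 18, 42, 44] -> pop 15, enqueue [none], visited so far: [26, 19, 45, 16, 21, 43, 46, 15]
  queue [18, 42, 44] -> pop 18, enqueue [none], visited so far: [26, 19, 45, 16, 21, 43, 46, 15, 18]
  queue [42, 44] -> pop 42, enqueue [none], visited so far: [26, 19, 45, 16, 21, 43, 46, 15, 18, 42]
  queue [44] -> pop 44, enqueue [none], visited so far: [26, 19, 45, 16, 21, 43, 46, 15, 18, 42, 44]
Result: [26, 19, 45, 16, 21, 43, 46, 15, 18, 42, 44]


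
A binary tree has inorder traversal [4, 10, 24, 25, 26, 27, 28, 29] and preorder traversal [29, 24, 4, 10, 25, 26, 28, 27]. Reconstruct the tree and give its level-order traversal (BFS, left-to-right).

Inorder:  [4, 10, 24, 25, 26, 27, 28, 29]
Preorder: [29, 24, 4, 10, 25, 26, 28, 27]
Algorithm: preorder visits root first, so consume preorder in order;
for each root, split the current inorder slice at that value into
left-subtree inorder and right-subtree inorder, then recurse.
Recursive splits:
  root=29; inorder splits into left=[4, 10, 24, 25, 26, 27, 28], right=[]
  root=24; inorder splits into left=[4, 10], right=[25, 26, 27, 28]
  root=4; inorder splits into left=[], right=[10]
  root=10; inorder splits into left=[], right=[]
  root=25; inorder splits into left=[], right=[26, 27, 28]
  root=26; inorder splits into left=[], right=[27, 28]
  root=28; inorder splits into left=[27], right=[]
  root=27; inorder splits into left=[], right=[]
Reconstructed level-order: [29, 24, 4, 25, 10, 26, 28, 27]


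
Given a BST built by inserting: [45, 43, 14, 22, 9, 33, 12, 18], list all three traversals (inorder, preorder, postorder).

Tree insertion order: [45, 43, 14, 22, 9, 33, 12, 18]
Tree (level-order array): [45, 43, None, 14, None, 9, 22, None, 12, 18, 33]
Inorder (L, root, R): [9, 12, 14, 18, 22, 33, 43, 45]
Preorder (root, L, R): [45, 43, 14, 9, 12, 22, 18, 33]
Postorder (L, R, root): [12, 9, 18, 33, 22, 14, 43, 45]


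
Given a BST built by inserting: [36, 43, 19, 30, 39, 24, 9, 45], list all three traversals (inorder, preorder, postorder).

Tree insertion order: [36, 43, 19, 30, 39, 24, 9, 45]
Tree (level-order array): [36, 19, 43, 9, 30, 39, 45, None, None, 24]
Inorder (L, root, R): [9, 19, 24, 30, 36, 39, 43, 45]
Preorder (root, L, R): [36, 19, 9, 30, 24, 43, 39, 45]
Postorder (L, R, root): [9, 24, 30, 19, 39, 45, 43, 36]


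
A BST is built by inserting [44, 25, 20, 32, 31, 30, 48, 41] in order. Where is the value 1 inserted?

Starting tree (level order): [44, 25, 48, 20, 32, None, None, None, None, 31, 41, 30]
Insertion path: 44 -> 25 -> 20
Result: insert 1 as left child of 20
Final tree (level order): [44, 25, 48, 20, 32, None, None, 1, None, 31, 41, None, None, 30]


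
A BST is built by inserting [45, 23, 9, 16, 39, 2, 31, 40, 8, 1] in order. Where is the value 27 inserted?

Starting tree (level order): [45, 23, None, 9, 39, 2, 16, 31, 40, 1, 8]
Insertion path: 45 -> 23 -> 39 -> 31
Result: insert 27 as left child of 31
Final tree (level order): [45, 23, None, 9, 39, 2, 16, 31, 40, 1, 8, None, None, 27]


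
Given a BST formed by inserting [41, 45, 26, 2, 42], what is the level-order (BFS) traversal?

Tree insertion order: [41, 45, 26, 2, 42]
Tree (level-order array): [41, 26, 45, 2, None, 42]
BFS from the root, enqueuing left then right child of each popped node:
  queue [41] -> pop 41, enqueue [26, 45], visited so far: [41]
  queue [26, 45] -> pop 26, enqueue [2], visited so far: [41, 26]
  queue [45, 2] -> pop 45, enqueue [42], visited so far: [41, 26, 45]
  queue [2, 42] -> pop 2, enqueue [none], visited so far: [41, 26, 45, 2]
  queue [42] -> pop 42, enqueue [none], visited so far: [41, 26, 45, 2, 42]
Result: [41, 26, 45, 2, 42]


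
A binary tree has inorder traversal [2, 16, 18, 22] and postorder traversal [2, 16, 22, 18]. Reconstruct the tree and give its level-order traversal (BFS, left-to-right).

Inorder:   [2, 16, 18, 22]
Postorder: [2, 16, 22, 18]
Algorithm: postorder visits root last, so walk postorder right-to-left;
each value is the root of the current inorder slice — split it at that
value, recurse on the right subtree first, then the left.
Recursive splits:
  root=18; inorder splits into left=[2, 16], right=[22]
  root=22; inorder splits into left=[], right=[]
  root=16; inorder splits into left=[2], right=[]
  root=2; inorder splits into left=[], right=[]
Reconstructed level-order: [18, 16, 22, 2]


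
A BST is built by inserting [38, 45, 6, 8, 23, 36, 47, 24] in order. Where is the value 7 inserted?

Starting tree (level order): [38, 6, 45, None, 8, None, 47, None, 23, None, None, None, 36, 24]
Insertion path: 38 -> 6 -> 8
Result: insert 7 as left child of 8
Final tree (level order): [38, 6, 45, None, 8, None, 47, 7, 23, None, None, None, None, None, 36, 24]


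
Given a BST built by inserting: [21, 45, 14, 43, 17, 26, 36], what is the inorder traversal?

Tree insertion order: [21, 45, 14, 43, 17, 26, 36]
Tree (level-order array): [21, 14, 45, None, 17, 43, None, None, None, 26, None, None, 36]
Inorder traversal: [14, 17, 21, 26, 36, 43, 45]


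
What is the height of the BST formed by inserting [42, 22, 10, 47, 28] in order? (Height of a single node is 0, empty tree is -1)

Insertion order: [42, 22, 10, 47, 28]
Tree (level-order array): [42, 22, 47, 10, 28]
Compute height bottom-up (empty subtree = -1):
  height(10) = 1 + max(-1, -1) = 0
  height(28) = 1 + max(-1, -1) = 0
  height(22) = 1 + max(0, 0) = 1
  height(47) = 1 + max(-1, -1) = 0
  height(42) = 1 + max(1, 0) = 2
Height = 2


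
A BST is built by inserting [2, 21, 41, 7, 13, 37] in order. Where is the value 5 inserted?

Starting tree (level order): [2, None, 21, 7, 41, None, 13, 37]
Insertion path: 2 -> 21 -> 7
Result: insert 5 as left child of 7
Final tree (level order): [2, None, 21, 7, 41, 5, 13, 37]


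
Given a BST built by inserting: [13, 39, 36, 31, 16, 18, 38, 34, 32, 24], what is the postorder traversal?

Tree insertion order: [13, 39, 36, 31, 16, 18, 38, 34, 32, 24]
Tree (level-order array): [13, None, 39, 36, None, 31, 38, 16, 34, None, None, None, 18, 32, None, None, 24]
Postorder traversal: [24, 18, 16, 32, 34, 31, 38, 36, 39, 13]


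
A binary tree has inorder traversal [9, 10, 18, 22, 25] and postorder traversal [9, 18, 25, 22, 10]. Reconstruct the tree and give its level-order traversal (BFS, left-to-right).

Inorder:   [9, 10, 18, 22, 25]
Postorder: [9, 18, 25, 22, 10]
Algorithm: postorder visits root last, so walk postorder right-to-left;
each value is the root of the current inorder slice — split it at that
value, recurse on the right subtree first, then the left.
Recursive splits:
  root=10; inorder splits into left=[9], right=[18, 22, 25]
  root=22; inorder splits into left=[18], right=[25]
  root=25; inorder splits into left=[], right=[]
  root=18; inorder splits into left=[], right=[]
  root=9; inorder splits into left=[], right=[]
Reconstructed level-order: [10, 9, 22, 18, 25]
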